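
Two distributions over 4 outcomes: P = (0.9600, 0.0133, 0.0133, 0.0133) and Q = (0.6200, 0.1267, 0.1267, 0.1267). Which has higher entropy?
Q

P is highly concentrated on one outcome (96%), making it nearly deterministic. Q spreads its mass more evenly (max 62%). The more spread-out distribution has higher entropy: H(P) ≈ 0.306 bits, H(Q) ≈ 1.560 bits.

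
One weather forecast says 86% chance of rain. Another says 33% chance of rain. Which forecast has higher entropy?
33% forecast

Treat each forecast as a Bernoulli distribution. Binary entropy is maximized at p=0.5 and falls off symmetrically toward 0 or 1. The 33% forecast is closer to 50%, so it is more uncertain. H(86%) ≈ 0.584 bits, H(33%) ≈ 0.915 bits.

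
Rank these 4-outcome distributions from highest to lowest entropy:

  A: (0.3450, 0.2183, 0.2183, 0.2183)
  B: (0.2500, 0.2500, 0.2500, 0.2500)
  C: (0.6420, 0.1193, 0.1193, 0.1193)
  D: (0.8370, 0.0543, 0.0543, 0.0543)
B > A > C > D

Key insight: Entropy is maximized by uniform distributions and minimized by concentrated distributions.

Entropies:
  H(A) = 1.9677 bits
  H(B) = 2.0000 bits
  H(C) = 1.5084 bits
  H(D) = 0.8998 bits

Ranking: B > A > C > D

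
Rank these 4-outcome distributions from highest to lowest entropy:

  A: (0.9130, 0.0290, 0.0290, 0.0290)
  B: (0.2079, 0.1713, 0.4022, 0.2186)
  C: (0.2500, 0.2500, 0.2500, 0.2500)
C > B > A

Key insight: Entropy is maximized by uniform distributions and minimized by concentrated distributions.

- Uniform distributions have maximum entropy log₂(4) = 2.0000 bits
- The more "peaked" or concentrated a distribution, the lower its entropy

Entropies:
  H(A) = 0.5643 bits
  H(B) = 1.9151 bits
  H(C) = 2.0000 bits

Ranking: C > B > A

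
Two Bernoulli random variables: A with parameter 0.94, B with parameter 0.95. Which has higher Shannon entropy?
A

For binary distributions, entropy is maximized at p=0.5 and decreases as p moves toward 0 or 1.

H(A) = H(0.94) = 0.3274 bits
H(B) = H(0.95) = 0.2864 bits

Distribution A (p=0.94) is closer to uniform (p=0.5), so it has higher entropy.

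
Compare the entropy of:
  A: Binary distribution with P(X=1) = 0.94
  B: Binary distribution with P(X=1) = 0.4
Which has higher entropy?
B

For binary distributions, entropy is maximized at p=0.5 and decreases as p moves toward 0 or 1.

H(A) = H(0.94) = 0.3274 bits
H(B) = H(0.4) = 0.9710 bits

Distribution B (p=0.4) is closer to uniform (p=0.5), so it has higher entropy.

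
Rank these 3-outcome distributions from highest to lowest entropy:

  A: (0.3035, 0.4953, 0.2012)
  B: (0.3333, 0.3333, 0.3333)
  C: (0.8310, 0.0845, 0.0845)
B > A > C

Key insight: Entropy is maximized by uniform distributions and minimized by concentrated distributions.

- Uniform distributions have maximum entropy log₂(3) = 1.5850 bits
- The more "peaked" or concentrated a distribution, the lower its entropy

Entropies:
  H(A) = 1.4896 bits
  H(B) = 1.5850 bits
  H(C) = 0.8244 bits

Ranking: B > A > C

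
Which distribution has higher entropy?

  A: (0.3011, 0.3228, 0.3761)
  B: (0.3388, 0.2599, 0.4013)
A

Both distributions are close to uniform, making this a harder comparison.

H(A) = 1.5786 bits
H(B) = 1.5629 bits

The distribution closer to uniform has higher entropy.
Answer: A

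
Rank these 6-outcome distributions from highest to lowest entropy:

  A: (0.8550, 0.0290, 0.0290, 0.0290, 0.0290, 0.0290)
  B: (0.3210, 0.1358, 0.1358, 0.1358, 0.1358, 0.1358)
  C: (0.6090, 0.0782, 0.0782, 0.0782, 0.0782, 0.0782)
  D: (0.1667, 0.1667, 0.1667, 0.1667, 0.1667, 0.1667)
D > B > C > A

Key insight: Entropy is maximized by uniform distributions and minimized by concentrated distributions.

Entropies:
  H(A) = 0.9339 bits
  H(B) = 2.4821 bits
  H(C) = 1.8733 bits
  H(D) = 2.5850 bits

Ranking: D > B > C > A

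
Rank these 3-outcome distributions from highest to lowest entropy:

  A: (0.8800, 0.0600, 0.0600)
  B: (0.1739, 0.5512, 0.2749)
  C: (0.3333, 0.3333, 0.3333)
C > B > A

Key insight: Entropy is maximized by uniform distributions and minimized by concentrated distributions.

- Uniform distributions have maximum entropy log₂(3) = 1.5850 bits
- The more "peaked" or concentrated a distribution, the lower its entropy

Entropies:
  H(A) = 0.6494 bits
  H(B) = 1.4248 bits
  H(C) = 1.5850 bits

Ranking: C > B > A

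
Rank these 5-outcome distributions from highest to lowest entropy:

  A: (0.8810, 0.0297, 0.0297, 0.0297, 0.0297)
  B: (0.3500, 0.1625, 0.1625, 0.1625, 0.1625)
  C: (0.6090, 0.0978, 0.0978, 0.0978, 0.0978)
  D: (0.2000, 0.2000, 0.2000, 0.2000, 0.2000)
D > B > C > A

Key insight: Entropy is maximized by uniform distributions and minimized by concentrated distributions.

Entropies:
  H(A) = 0.7645 bits
  H(B) = 2.2341 bits
  H(C) = 1.7474 bits
  H(D) = 2.3219 bits

Ranking: D > B > C > A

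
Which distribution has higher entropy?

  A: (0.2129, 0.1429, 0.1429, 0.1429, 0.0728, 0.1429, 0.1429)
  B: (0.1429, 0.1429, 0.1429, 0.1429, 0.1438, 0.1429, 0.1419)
B

Both distributions are close to uniform, making this a harder comparison.

H(A) = 2.7556 bits
H(B) = 2.8073 bits

The distribution closer to uniform has higher entropy.
Answer: B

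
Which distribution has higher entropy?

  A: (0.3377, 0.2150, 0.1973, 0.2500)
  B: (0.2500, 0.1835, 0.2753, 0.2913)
B

Both distributions are close to uniform, making this a harder comparison.

H(A) = 1.9677 bits
H(B) = 1.9795 bits

The distribution closer to uniform has higher entropy.
Answer: B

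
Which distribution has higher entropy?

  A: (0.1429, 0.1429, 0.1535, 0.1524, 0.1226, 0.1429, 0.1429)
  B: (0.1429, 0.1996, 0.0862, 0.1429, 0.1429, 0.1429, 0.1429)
A

Both distributions are close to uniform, making this a harder comparison.

H(A) = 2.8042 bits
H(B) = 2.7740 bits

The distribution closer to uniform has higher entropy.
Answer: A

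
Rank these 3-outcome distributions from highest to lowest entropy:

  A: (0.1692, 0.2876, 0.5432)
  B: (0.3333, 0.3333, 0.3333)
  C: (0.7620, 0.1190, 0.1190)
B > A > C

Key insight: Entropy is maximized by uniform distributions and minimized by concentrated distributions.

- Uniform distributions have maximum entropy log₂(3) = 1.5850 bits
- The more "peaked" or concentrated a distribution, the lower its entropy

Entropies:
  H(A) = 1.4291 bits
  H(B) = 1.5850 bits
  H(C) = 1.0297 bits

Ranking: B > A > C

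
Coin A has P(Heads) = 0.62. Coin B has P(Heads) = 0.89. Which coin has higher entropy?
A

For binary distributions, entropy is maximized at p=0.5 and decreases as p moves toward 0 or 1.

H(A) = H(0.62) = 0.9580 bits
H(B) = H(0.89) = 0.4999 bits

Distribution A (p=0.62) is closer to uniform (p=0.5), so it has higher entropy.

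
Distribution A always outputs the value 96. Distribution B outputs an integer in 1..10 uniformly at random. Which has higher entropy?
B

A is deterministic, so H(A) = 0. B is uniform over 10 outcomes, so H(B) = log₂(10) = 3.322 bits. Any distribution with genuine randomness has higher entropy than a deterministic one.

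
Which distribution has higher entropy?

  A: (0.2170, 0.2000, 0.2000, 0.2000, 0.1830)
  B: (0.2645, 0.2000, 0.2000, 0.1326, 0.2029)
A

Both distributions are close to uniform, making this a harder comparison.

H(A) = 2.3199 bits
H(B) = 2.2897 bits

The distribution closer to uniform has higher entropy.
Answer: A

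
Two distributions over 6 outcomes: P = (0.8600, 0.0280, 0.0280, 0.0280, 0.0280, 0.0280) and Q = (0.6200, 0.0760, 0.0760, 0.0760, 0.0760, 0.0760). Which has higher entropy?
Q

P is highly concentrated on one outcome (86%), making it nearly deterministic. Q spreads its mass more evenly (max 62%). The more spread-out distribution has higher entropy: H(P) ≈ 0.909 bits, H(Q) ≈ 1.840 bits.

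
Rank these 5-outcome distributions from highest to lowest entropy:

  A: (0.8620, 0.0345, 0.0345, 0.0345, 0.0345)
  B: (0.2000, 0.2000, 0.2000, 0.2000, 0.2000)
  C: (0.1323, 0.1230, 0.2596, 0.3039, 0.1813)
B > C > A

Key insight: Entropy is maximized by uniform distributions and minimized by concentrated distributions.

- Uniform distributions have maximum entropy log₂(5) = 2.3219 bits
- The more "peaked" or concentrated a distribution, the lower its entropy

Entropies:
  H(A) = 0.8550 bits
  H(B) = 2.3219 bits
  H(C) = 2.2318 bits

Ranking: B > C > A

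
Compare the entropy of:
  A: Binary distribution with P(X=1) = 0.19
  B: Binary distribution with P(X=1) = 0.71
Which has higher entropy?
B

For binary distributions, entropy is maximized at p=0.5 and decreases as p moves toward 0 or 1.

H(A) = H(0.19) = 0.7015 bits
H(B) = H(0.71) = 0.8687 bits

Distribution B (p=0.71) is closer to uniform (p=0.5), so it has higher entropy.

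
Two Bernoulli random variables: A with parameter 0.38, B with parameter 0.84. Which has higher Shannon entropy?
A

For binary distributions, entropy is maximized at p=0.5 and decreases as p moves toward 0 or 1.

H(A) = H(0.38) = 0.9580 bits
H(B) = H(0.84) = 0.6343 bits

Distribution A (p=0.38) is closer to uniform (p=0.5), so it has higher entropy.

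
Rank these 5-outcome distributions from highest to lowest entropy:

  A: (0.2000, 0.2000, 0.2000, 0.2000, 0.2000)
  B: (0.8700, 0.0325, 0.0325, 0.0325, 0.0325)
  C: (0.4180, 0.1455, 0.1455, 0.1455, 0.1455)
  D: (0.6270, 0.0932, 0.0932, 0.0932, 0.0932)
A > C > D > B

Key insight: Entropy is maximized by uniform distributions and minimized by concentrated distributions.

Entropies:
  H(A) = 2.3219 bits
  H(B) = 0.8174 bits
  H(C) = 2.1445 bits
  H(D) = 1.6989 bits

Ranking: A > C > D > B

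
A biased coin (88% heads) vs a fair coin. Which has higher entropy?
Fair coin

The fair coin is uniform (p=0.5), maximizing binary entropy at 1 bit. The biased coin has H(0.88) ≈ 0.529 bits — its outcome is more predictable, so its entropy is lower.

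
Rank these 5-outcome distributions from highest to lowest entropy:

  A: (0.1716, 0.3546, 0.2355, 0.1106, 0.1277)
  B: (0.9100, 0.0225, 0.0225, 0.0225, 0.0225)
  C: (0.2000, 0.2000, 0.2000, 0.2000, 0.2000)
C > A > B

Key insight: Entropy is maximized by uniform distributions and minimized by concentrated distributions.

- Uniform distributions have maximum entropy log₂(5) = 2.3219 bits
- The more "peaked" or concentrated a distribution, the lower its entropy

Entropies:
  H(A) = 2.1885 bits
  H(B) = 0.6165 bits
  H(C) = 2.3219 bits

Ranking: C > A > B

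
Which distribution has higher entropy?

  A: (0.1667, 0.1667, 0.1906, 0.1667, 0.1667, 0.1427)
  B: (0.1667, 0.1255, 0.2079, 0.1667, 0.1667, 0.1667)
A

Both distributions are close to uniform, making this a harder comparison.

H(A) = 2.5800 bits
H(B) = 2.5701 bits

The distribution closer to uniform has higher entropy.
Answer: A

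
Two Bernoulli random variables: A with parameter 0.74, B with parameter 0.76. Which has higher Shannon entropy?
A

For binary distributions, entropy is maximized at p=0.5 and decreases as p moves toward 0 or 1.

H(A) = H(0.74) = 0.8267 bits
H(B) = H(0.76) = 0.7950 bits

Distribution A (p=0.74) is closer to uniform (p=0.5), so it has higher entropy.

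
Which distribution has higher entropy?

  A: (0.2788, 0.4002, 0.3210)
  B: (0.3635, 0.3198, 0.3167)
B

Both distributions are close to uniform, making this a harder comparison.

H(A) = 1.5687 bits
H(B) = 1.5820 bits

The distribution closer to uniform has higher entropy.
Answer: B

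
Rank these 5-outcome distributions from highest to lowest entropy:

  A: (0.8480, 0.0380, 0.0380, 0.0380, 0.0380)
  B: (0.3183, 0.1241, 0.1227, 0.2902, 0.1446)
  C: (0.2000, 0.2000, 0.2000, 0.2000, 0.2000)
C > B > A

Key insight: Entropy is maximized by uniform distributions and minimized by concentrated distributions.

- Uniform distributions have maximum entropy log₂(5) = 2.3219 bits
- The more "peaked" or concentrated a distribution, the lower its entropy

Entropies:
  H(A) = 0.9188 bits
  H(B) = 2.1921 bits
  H(C) = 2.3219 bits

Ranking: C > B > A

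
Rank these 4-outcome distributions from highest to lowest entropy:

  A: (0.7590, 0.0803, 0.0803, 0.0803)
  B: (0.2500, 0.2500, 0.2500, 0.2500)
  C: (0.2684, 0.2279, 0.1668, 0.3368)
B > C > A

Key insight: Entropy is maximized by uniform distributions and minimized by concentrated distributions.

- Uniform distributions have maximum entropy log₂(4) = 2.0000 bits
- The more "peaked" or concentrated a distribution, the lower its entropy

Entropies:
  H(A) = 1.1787 bits
  H(B) = 2.0000 bits
  H(C) = 1.9554 bits

Ranking: B > C > A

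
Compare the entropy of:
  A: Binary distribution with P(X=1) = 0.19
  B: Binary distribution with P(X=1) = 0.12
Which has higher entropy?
A

For binary distributions, entropy is maximized at p=0.5 and decreases as p moves toward 0 or 1.

H(A) = H(0.19) = 0.7015 bits
H(B) = H(0.12) = 0.5294 bits

Distribution A (p=0.19) is closer to uniform (p=0.5), so it has higher entropy.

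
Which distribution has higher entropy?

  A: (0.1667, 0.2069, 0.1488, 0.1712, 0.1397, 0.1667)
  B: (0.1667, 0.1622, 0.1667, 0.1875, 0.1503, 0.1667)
B

Both distributions are close to uniform, making this a harder comparison.

H(A) = 2.5736 bits
H(B) = 2.5819 bits

The distribution closer to uniform has higher entropy.
Answer: B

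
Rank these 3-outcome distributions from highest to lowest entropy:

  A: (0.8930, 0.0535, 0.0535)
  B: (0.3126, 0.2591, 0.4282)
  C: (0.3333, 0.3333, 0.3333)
C > B > A

Key insight: Entropy is maximized by uniform distributions and minimized by concentrated distributions.

- Uniform distributions have maximum entropy log₂(3) = 1.5850 bits
- The more "peaked" or concentrated a distribution, the lower its entropy

Entropies:
  H(A) = 0.5978 bits
  H(B) = 1.5532 bits
  H(C) = 1.5850 bits

Ranking: C > B > A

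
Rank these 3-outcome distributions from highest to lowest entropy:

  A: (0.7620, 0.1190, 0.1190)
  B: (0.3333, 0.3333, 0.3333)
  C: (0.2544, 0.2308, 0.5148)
B > C > A

Key insight: Entropy is maximized by uniform distributions and minimized by concentrated distributions.

- Uniform distributions have maximum entropy log₂(3) = 1.5850 bits
- The more "peaked" or concentrated a distribution, the lower its entropy

Entropies:
  H(A) = 1.0297 bits
  H(B) = 1.5850 bits
  H(C) = 1.4838 bits

Ranking: B > C > A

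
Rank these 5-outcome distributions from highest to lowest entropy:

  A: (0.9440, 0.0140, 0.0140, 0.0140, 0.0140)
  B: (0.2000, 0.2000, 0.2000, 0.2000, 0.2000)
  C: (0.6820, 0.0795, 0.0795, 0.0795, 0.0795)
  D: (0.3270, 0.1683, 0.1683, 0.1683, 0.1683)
B > D > C > A

Key insight: Entropy is maximized by uniform distributions and minimized by concentrated distributions.

Entropies:
  H(A) = 0.4234 bits
  H(B) = 2.3219 bits
  H(C) = 1.5382 bits
  H(D) = 2.2578 bits

Ranking: B > D > C > A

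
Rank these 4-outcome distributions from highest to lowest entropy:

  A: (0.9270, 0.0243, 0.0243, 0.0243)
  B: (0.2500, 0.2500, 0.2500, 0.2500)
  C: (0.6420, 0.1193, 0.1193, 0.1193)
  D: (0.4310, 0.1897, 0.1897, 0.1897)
B > D > C > A

Key insight: Entropy is maximized by uniform distributions and minimized by concentrated distributions.

Entropies:
  H(A) = 0.4927 bits
  H(B) = 2.0000 bits
  H(C) = 1.5084 bits
  H(D) = 1.8881 bits

Ranking: B > D > C > A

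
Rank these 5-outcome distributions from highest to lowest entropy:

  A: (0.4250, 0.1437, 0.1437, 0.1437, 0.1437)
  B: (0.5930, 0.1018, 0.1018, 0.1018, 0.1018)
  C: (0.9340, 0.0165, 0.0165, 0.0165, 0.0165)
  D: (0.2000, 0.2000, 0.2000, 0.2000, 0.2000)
D > A > B > C

Key insight: Entropy is maximized by uniform distributions and minimized by concentrated distributions.

Entropies:
  H(A) = 2.1337 bits
  H(B) = 1.7889 bits
  H(C) = 0.4828 bits
  H(D) = 2.3219 bits

Ranking: D > A > B > C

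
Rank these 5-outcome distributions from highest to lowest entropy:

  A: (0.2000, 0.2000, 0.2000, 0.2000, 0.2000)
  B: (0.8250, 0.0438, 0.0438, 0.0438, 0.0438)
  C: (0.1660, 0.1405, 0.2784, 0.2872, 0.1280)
A > C > B

Key insight: Entropy is maximized by uniform distributions and minimized by concentrated distributions.

- Uniform distributions have maximum entropy log₂(5) = 2.3219 bits
- The more "peaked" or concentrated a distribution, the lower its entropy

Entropies:
  H(A) = 2.3219 bits
  H(B) = 1.0190 bits
  H(C) = 2.2379 bits

Ranking: A > C > B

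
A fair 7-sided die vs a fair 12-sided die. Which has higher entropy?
12-sided die

Both are uniform distributions; for uniform over n outcomes, H = log₂(n). H(7-sided) = log₂(7) = 2.807 bits and H(12-sided) = log₂(12) = 3.585 bits. More outcomes in a uniform distribution means higher entropy.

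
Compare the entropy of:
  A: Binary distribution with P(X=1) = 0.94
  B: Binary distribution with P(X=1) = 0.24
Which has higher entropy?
B

For binary distributions, entropy is maximized at p=0.5 and decreases as p moves toward 0 or 1.

H(A) = H(0.94) = 0.3274 bits
H(B) = H(0.24) = 0.7950 bits

Distribution B (p=0.24) is closer to uniform (p=0.5), so it has higher entropy.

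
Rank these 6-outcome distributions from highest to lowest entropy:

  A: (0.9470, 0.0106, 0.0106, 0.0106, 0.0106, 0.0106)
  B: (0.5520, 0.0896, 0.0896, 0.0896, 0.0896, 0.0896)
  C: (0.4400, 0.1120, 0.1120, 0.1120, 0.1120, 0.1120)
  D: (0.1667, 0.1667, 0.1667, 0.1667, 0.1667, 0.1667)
D > C > B > A

Key insight: Entropy is maximized by uniform distributions and minimized by concentrated distributions.

Entropies:
  H(A) = 0.4221 bits
  H(B) = 2.0324 bits
  H(C) = 2.2899 bits
  H(D) = 2.5850 bits

Ranking: D > C > B > A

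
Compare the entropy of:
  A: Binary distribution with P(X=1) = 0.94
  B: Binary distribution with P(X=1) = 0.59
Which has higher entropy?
B

For binary distributions, entropy is maximized at p=0.5 and decreases as p moves toward 0 or 1.

H(A) = H(0.94) = 0.3274 bits
H(B) = H(0.59) = 0.9765 bits

Distribution B (p=0.59) is closer to uniform (p=0.5), so it has higher entropy.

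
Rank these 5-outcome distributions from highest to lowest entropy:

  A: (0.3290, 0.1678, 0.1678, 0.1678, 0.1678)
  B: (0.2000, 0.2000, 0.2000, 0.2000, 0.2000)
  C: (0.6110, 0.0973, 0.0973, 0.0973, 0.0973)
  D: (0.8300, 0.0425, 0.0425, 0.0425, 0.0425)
B > A > C > D

Key insight: Entropy is maximized by uniform distributions and minimized by concentrated distributions.

Entropies:
  H(A) = 2.2559 bits
  H(B) = 2.3219 bits
  H(C) = 1.7422 bits
  H(D) = 0.9977 bits

Ranking: B > A > C > D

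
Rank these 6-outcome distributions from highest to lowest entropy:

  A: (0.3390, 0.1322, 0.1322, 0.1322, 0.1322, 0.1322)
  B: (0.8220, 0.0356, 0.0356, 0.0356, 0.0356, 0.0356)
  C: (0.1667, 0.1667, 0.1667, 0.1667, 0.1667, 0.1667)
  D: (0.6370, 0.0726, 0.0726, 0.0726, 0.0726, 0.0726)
C > A > D > B

Key insight: Entropy is maximized by uniform distributions and minimized by concentrated distributions.

Entropies:
  H(A) = 2.4587 bits
  H(B) = 1.0890 bits
  H(C) = 2.5850 bits
  H(D) = 1.7880 bits

Ranking: C > A > D > B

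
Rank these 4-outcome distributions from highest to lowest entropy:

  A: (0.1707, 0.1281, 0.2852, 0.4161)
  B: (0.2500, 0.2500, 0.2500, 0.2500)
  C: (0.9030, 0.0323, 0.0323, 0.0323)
B > A > C

Key insight: Entropy is maximized by uniform distributions and minimized by concentrated distributions.

- Uniform distributions have maximum entropy log₂(4) = 2.0000 bits
- The more "peaked" or concentrated a distribution, the lower its entropy

Entropies:
  H(A) = 1.8576 bits
  H(B) = 2.0000 bits
  H(C) = 0.6132 bits

Ranking: B > A > C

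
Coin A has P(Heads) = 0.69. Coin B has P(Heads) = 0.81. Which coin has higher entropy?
A

For binary distributions, entropy is maximized at p=0.5 and decreases as p moves toward 0 or 1.

H(A) = H(0.69) = 0.8932 bits
H(B) = H(0.81) = 0.7015 bits

Distribution A (p=0.69) is closer to uniform (p=0.5), so it has higher entropy.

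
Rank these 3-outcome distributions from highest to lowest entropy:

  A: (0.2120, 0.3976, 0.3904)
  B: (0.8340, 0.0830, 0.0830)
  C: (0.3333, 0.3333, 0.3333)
C > A > B

Key insight: Entropy is maximized by uniform distributions and minimized by concentrated distributions.

- Uniform distributions have maximum entropy log₂(3) = 1.5850 bits
- The more "peaked" or concentrated a distribution, the lower its entropy

Entropies:
  H(A) = 1.5332 bits
  H(B) = 0.8145 bits
  H(C) = 1.5850 bits

Ranking: C > A > B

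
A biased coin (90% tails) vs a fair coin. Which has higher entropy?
Fair coin

The fair coin is uniform (p=0.5), maximizing binary entropy at 1 bit. The biased coin has H(0.90) ≈ 0.469 bits — its outcome is more predictable, so its entropy is lower.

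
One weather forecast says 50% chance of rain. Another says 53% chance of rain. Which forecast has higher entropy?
50% forecast

Treat each forecast as a Bernoulli distribution. Binary entropy is maximized at p=0.5 and falls off symmetrically toward 0 or 1. The 50% forecast is closer to 50%, so it is more uncertain. H(50%) ≈ 1.000 bits, H(53%) ≈ 0.997 bits.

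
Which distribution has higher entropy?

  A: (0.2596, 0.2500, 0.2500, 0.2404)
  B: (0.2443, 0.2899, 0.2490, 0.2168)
A

Both distributions are close to uniform, making this a harder comparison.

H(A) = 1.9995 bits
H(B) = 1.9922 bits

The distribution closer to uniform has higher entropy.
Answer: A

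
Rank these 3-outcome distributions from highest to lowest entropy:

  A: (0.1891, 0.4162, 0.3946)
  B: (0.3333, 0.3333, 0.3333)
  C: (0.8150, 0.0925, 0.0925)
B > A > C

Key insight: Entropy is maximized by uniform distributions and minimized by concentrated distributions.

- Uniform distributions have maximum entropy log₂(3) = 1.5850 bits
- The more "peaked" or concentrated a distribution, the lower its entropy

Entropies:
  H(A) = 1.5101 bits
  H(B) = 1.5850 bits
  H(C) = 0.8759 bits

Ranking: B > A > C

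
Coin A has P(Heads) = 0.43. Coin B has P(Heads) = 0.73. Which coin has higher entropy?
A

For binary distributions, entropy is maximized at p=0.5 and decreases as p moves toward 0 or 1.

H(A) = H(0.43) = 0.9858 bits
H(B) = H(0.73) = 0.8415 bits

Distribution A (p=0.43) is closer to uniform (p=0.5), so it has higher entropy.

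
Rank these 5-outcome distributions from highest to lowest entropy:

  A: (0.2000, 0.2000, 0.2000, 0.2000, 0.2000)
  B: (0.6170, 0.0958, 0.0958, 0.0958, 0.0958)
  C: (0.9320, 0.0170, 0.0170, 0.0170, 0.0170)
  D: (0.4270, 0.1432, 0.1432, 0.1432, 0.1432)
A > D > B > C

Key insight: Entropy is maximized by uniform distributions and minimized by concentrated distributions.

Entropies:
  H(A) = 2.3219 bits
  H(B) = 1.7261 bits
  H(C) = 0.4944 bits
  H(D) = 2.1306 bits

Ranking: A > D > B > C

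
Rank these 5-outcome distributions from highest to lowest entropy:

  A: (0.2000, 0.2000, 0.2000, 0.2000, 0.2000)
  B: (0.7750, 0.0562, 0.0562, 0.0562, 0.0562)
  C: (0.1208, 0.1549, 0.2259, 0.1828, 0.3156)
A > C > B

Key insight: Entropy is maximized by uniform distributions and minimized by concentrated distributions.

- Uniform distributions have maximum entropy log₂(5) = 2.3219 bits
- The more "peaked" or concentrated a distribution, the lower its entropy

Entropies:
  H(A) = 2.3219 bits
  H(B) = 1.2192 bits
  H(C) = 2.2432 bits

Ranking: A > C > B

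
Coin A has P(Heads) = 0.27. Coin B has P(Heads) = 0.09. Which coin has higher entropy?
A

For binary distributions, entropy is maximized at p=0.5 and decreases as p moves toward 0 or 1.

H(A) = H(0.27) = 0.8415 bits
H(B) = H(0.09) = 0.4365 bits

Distribution A (p=0.27) is closer to uniform (p=0.5), so it has higher entropy.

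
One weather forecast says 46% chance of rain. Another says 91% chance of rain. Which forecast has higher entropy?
46% forecast

Treat each forecast as a Bernoulli distribution. Binary entropy is maximized at p=0.5 and falls off symmetrically toward 0 or 1. The 46% forecast is closer to 50%, so it is more uncertain. H(46%) ≈ 0.995 bits, H(91%) ≈ 0.436 bits.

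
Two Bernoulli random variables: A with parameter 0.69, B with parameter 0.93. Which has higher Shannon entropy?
A

For binary distributions, entropy is maximized at p=0.5 and decreases as p moves toward 0 or 1.

H(A) = H(0.69) = 0.8932 bits
H(B) = H(0.93) = 0.3659 bits

Distribution A (p=0.69) is closer to uniform (p=0.5), so it has higher entropy.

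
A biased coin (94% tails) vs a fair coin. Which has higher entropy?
Fair coin

The fair coin is uniform (p=0.5), maximizing binary entropy at 1 bit. The biased coin has H(0.94) ≈ 0.327 bits — its outcome is more predictable, so its entropy is lower.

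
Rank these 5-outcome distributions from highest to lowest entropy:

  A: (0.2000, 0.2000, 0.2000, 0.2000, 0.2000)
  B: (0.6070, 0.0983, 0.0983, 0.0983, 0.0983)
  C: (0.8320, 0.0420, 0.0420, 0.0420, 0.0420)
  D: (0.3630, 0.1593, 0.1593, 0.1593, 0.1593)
A > D > B > C

Key insight: Entropy is maximized by uniform distributions and minimized by concentrated distributions.

Entropies:
  H(A) = 2.3219 bits
  H(B) = 1.7527 bits
  H(C) = 0.9891 bits
  H(D) = 2.2191 bits

Ranking: A > D > B > C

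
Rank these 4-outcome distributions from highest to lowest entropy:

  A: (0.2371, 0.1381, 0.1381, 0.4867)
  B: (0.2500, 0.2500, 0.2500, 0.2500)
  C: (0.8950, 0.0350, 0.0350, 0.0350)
B > A > C

Key insight: Entropy is maximized by uniform distributions and minimized by concentrated distributions.

- Uniform distributions have maximum entropy log₂(4) = 2.0000 bits
- The more "peaked" or concentrated a distribution, the lower its entropy

Entropies:
  H(A) = 1.7868 bits
  H(B) = 2.0000 bits
  H(C) = 0.6511 bits

Ranking: B > A > C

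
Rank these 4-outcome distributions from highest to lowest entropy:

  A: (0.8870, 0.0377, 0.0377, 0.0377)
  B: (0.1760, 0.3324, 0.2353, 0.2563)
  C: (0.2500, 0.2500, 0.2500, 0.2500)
C > B > A

Key insight: Entropy is maximized by uniform distributions and minimized by concentrated distributions.

- Uniform distributions have maximum entropy log₂(4) = 2.0000 bits
- The more "peaked" or concentrated a distribution, the lower its entropy

Entropies:
  H(A) = 0.6880 bits
  H(B) = 1.9639 bits
  H(C) = 2.0000 bits

Ranking: C > B > A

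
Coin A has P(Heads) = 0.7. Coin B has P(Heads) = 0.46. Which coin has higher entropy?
B

For binary distributions, entropy is maximized at p=0.5 and decreases as p moves toward 0 or 1.

H(A) = H(0.7) = 0.8813 bits
H(B) = H(0.46) = 0.9954 bits

Distribution B (p=0.46) is closer to uniform (p=0.5), so it has higher entropy.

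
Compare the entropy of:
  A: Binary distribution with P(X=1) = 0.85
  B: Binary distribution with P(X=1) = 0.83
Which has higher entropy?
B

For binary distributions, entropy is maximized at p=0.5 and decreases as p moves toward 0 or 1.

H(A) = H(0.85) = 0.6098 bits
H(B) = H(0.83) = 0.6577 bits

Distribution B (p=0.83) is closer to uniform (p=0.5), so it has higher entropy.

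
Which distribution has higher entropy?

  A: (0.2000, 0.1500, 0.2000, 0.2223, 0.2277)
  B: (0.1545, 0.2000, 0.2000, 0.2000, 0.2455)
A

Both distributions are close to uniform, making this a harder comparison.

H(A) = 2.3077 bits
H(B) = 2.3068 bits

The distribution closer to uniform has higher entropy.
Answer: A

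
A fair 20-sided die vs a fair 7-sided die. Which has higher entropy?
20-sided die

Both are uniform distributions; for uniform over n outcomes, H = log₂(n). H(20-sided) = log₂(20) = 4.322 bits and H(7-sided) = log₂(7) = 2.807 bits. More outcomes in a uniform distribution means higher entropy.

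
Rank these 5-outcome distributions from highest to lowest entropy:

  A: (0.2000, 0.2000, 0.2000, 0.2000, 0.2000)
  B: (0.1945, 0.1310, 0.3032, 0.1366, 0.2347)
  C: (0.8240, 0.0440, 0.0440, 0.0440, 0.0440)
A > B > C

Key insight: Entropy is maximized by uniform distributions and minimized by concentrated distributions.

- Uniform distributions have maximum entropy log₂(5) = 2.3219 bits
- The more "peaked" or concentrated a distribution, the lower its entropy

Entropies:
  H(A) = 2.3219 bits
  H(B) = 2.2487 bits
  H(C) = 1.0232 bits

Ranking: A > B > C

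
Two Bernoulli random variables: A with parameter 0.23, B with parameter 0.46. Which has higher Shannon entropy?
B

For binary distributions, entropy is maximized at p=0.5 and decreases as p moves toward 0 or 1.

H(A) = H(0.23) = 0.7780 bits
H(B) = H(0.46) = 0.9954 bits

Distribution B (p=0.46) is closer to uniform (p=0.5), so it has higher entropy.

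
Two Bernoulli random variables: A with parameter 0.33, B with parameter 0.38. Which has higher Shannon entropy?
B

For binary distributions, entropy is maximized at p=0.5 and decreases as p moves toward 0 or 1.

H(A) = H(0.33) = 0.9149 bits
H(B) = H(0.38) = 0.9580 bits

Distribution B (p=0.38) is closer to uniform (p=0.5), so it has higher entropy.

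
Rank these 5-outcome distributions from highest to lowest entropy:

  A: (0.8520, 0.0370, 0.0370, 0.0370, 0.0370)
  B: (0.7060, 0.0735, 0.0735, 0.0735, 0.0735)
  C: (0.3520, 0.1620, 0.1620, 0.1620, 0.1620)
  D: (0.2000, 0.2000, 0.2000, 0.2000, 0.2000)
D > C > B > A

Key insight: Entropy is maximized by uniform distributions and minimized by concentrated distributions.

Entropies:
  H(A) = 0.9008 bits
  H(B) = 1.4618 bits
  H(C) = 2.2318 bits
  H(D) = 2.3219 bits

Ranking: D > C > B > A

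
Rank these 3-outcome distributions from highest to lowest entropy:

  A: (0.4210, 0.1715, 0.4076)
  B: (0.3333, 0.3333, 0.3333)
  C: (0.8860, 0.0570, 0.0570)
B > A > C

Key insight: Entropy is maximized by uniform distributions and minimized by concentrated distributions.

- Uniform distributions have maximum entropy log₂(3) = 1.5850 bits
- The more "peaked" or concentrated a distribution, the lower its entropy

Entropies:
  H(A) = 1.4894 bits
  H(B) = 1.5850 bits
  H(C) = 0.6259 bits

Ranking: B > A > C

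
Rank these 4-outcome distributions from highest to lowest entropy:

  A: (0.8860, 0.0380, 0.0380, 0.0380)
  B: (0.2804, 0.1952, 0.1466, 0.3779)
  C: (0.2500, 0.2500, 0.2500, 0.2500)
C > B > A

Key insight: Entropy is maximized by uniform distributions and minimized by concentrated distributions.

- Uniform distributions have maximum entropy log₂(4) = 2.0000 bits
- The more "peaked" or concentrated a distribution, the lower its entropy

Entropies:
  H(A) = 0.6926 bits
  H(B) = 1.9110 bits
  H(C) = 2.0000 bits

Ranking: C > B > A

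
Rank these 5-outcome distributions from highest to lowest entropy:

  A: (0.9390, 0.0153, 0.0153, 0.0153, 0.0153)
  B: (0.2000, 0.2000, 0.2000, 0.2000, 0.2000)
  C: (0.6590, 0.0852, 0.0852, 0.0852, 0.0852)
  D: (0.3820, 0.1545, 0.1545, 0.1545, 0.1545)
B > D > C > A

Key insight: Entropy is maximized by uniform distributions and minimized by concentrated distributions.

Entropies:
  H(A) = 0.4534 bits
  H(B) = 2.3219 bits
  H(C) = 1.6078 bits
  H(D) = 2.1954 bits

Ranking: B > D > C > A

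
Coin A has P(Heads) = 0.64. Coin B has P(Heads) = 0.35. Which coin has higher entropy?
A

For binary distributions, entropy is maximized at p=0.5 and decreases as p moves toward 0 or 1.

H(A) = H(0.64) = 0.9427 bits
H(B) = H(0.35) = 0.9341 bits

Distribution A (p=0.64) is closer to uniform (p=0.5), so it has higher entropy.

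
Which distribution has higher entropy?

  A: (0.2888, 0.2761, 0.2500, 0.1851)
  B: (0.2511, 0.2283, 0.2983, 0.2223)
B

Both distributions are close to uniform, making this a harder comparison.

H(A) = 1.9806 bits
H(B) = 1.9899 bits

The distribution closer to uniform has higher entropy.
Answer: B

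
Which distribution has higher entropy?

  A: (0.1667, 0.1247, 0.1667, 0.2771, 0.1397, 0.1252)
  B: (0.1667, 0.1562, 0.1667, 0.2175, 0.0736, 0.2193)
A

Both distributions are close to uniform, making this a harder comparison.

H(A) = 2.5212 bits
H(B) = 2.5159 bits

The distribution closer to uniform has higher entropy.
Answer: A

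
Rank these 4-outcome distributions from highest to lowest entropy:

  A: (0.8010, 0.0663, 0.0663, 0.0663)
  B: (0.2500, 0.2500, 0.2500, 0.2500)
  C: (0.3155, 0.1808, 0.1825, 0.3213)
B > C > A

Key insight: Entropy is maximized by uniform distributions and minimized by concentrated distributions.

- Uniform distributions have maximum entropy log₂(4) = 2.0000 bits
- The more "peaked" or concentrated a distribution, the lower its entropy

Entropies:
  H(A) = 1.0353 bits
  H(B) = 2.0000 bits
  H(C) = 1.9453 bits

Ranking: B > C > A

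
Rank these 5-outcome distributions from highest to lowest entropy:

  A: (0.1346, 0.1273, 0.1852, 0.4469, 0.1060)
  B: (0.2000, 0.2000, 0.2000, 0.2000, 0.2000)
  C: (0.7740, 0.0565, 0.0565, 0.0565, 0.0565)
B > A > C

Key insight: Entropy is maximized by uniform distributions and minimized by concentrated distributions.

- Uniform distributions have maximum entropy log₂(5) = 2.3219 bits
- The more "peaked" or concentrated a distribution, the lower its entropy

Entropies:
  H(A) = 2.0810 bits
  H(B) = 2.3219 bits
  H(C) = 1.2230 bits

Ranking: B > A > C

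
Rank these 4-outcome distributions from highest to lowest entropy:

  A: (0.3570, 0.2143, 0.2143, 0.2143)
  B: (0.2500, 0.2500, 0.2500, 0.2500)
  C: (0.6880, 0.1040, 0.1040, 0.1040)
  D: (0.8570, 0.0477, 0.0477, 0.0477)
B > A > C > D

Key insight: Entropy is maximized by uniform distributions and minimized by concentrated distributions.

Entropies:
  H(A) = 1.9593 bits
  H(B) = 2.0000 bits
  H(C) = 1.3900 bits
  H(D) = 0.8187 bits

Ranking: B > A > C > D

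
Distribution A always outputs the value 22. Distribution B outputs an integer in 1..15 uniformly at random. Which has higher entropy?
B

A is deterministic, so H(A) = 0. B is uniform over 15 outcomes, so H(B) = log₂(15) = 3.907 bits. Any distribution with genuine randomness has higher entropy than a deterministic one.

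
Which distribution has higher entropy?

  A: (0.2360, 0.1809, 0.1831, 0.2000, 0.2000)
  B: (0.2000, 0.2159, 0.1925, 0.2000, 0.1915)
B

Both distributions are close to uniform, making this a harder comparison.

H(A) = 2.3151 bits
H(B) = 2.3206 bits

The distribution closer to uniform has higher entropy.
Answer: B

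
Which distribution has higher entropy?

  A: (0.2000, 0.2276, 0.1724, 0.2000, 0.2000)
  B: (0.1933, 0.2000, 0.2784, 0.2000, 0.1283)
A

Both distributions are close to uniform, making this a harder comparison.

H(A) = 2.3164 bits
H(B) = 2.2808 bits

The distribution closer to uniform has higher entropy.
Answer: A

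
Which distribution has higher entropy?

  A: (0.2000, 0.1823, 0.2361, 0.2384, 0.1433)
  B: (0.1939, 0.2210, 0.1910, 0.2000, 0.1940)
B

Both distributions are close to uniform, making this a harder comparison.

H(A) = 2.2984 bits
H(B) = 2.3198 bits

The distribution closer to uniform has higher entropy.
Answer: B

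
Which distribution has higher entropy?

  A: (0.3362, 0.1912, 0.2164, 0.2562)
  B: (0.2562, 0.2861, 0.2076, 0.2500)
B

Both distributions are close to uniform, making this a harder comparison.

H(A) = 1.9663 bits
H(B) = 1.9908 bits

The distribution closer to uniform has higher entropy.
Answer: B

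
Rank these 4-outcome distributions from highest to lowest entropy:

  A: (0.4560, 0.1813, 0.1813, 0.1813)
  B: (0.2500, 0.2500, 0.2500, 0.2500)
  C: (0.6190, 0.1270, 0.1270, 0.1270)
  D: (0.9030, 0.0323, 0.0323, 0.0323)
B > A > C > D

Key insight: Entropy is maximized by uniform distributions and minimized by concentrated distributions.

Entropies:
  H(A) = 1.8566 bits
  H(B) = 2.0000 bits
  H(C) = 1.5626 bits
  H(D) = 0.6132 bits

Ranking: B > A > C > D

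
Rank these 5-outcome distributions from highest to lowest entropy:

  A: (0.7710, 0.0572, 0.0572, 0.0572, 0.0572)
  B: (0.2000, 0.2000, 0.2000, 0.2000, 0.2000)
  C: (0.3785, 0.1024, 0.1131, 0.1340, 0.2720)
B > C > A

Key insight: Entropy is maximized by uniform distributions and minimized by concentrated distributions.

- Uniform distributions have maximum entropy log₂(5) = 2.3219 bits
- The more "peaked" or concentrated a distribution, the lower its entropy

Entropies:
  H(A) = 1.2343 bits
  H(B) = 2.3219 bits
  H(C) = 2.1223 bits

Ranking: B > C > A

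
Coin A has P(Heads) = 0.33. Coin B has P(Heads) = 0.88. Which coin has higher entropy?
A

For binary distributions, entropy is maximized at p=0.5 and decreases as p moves toward 0 or 1.

H(A) = H(0.33) = 0.9149 bits
H(B) = H(0.88) = 0.5294 bits

Distribution A (p=0.33) is closer to uniform (p=0.5), so it has higher entropy.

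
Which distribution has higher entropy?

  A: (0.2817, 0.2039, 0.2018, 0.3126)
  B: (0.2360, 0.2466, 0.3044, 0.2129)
B

Both distributions are close to uniform, making this a harder comparison.

H(A) = 1.9730 bits
H(B) = 1.9872 bits

The distribution closer to uniform has higher entropy.
Answer: B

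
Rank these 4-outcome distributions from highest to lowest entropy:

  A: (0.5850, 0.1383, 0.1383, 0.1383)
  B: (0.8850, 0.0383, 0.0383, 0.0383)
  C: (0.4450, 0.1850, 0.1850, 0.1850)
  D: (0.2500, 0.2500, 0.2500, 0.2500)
D > C > A > B

Key insight: Entropy is maximized by uniform distributions and minimized by concentrated distributions.

Entropies:
  H(A) = 1.6368 bits
  H(B) = 0.6971 bits
  H(C) = 1.8709 bits
  H(D) = 2.0000 bits

Ranking: D > C > A > B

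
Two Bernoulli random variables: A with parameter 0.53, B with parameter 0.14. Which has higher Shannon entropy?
A

For binary distributions, entropy is maximized at p=0.5 and decreases as p moves toward 0 or 1.

H(A) = H(0.53) = 0.9974 bits
H(B) = H(0.14) = 0.5842 bits

Distribution A (p=0.53) is closer to uniform (p=0.5), so it has higher entropy.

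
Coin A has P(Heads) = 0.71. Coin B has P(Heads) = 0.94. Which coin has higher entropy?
A

For binary distributions, entropy is maximized at p=0.5 and decreases as p moves toward 0 or 1.

H(A) = H(0.71) = 0.8687 bits
H(B) = H(0.94) = 0.3274 bits

Distribution A (p=0.71) is closer to uniform (p=0.5), so it has higher entropy.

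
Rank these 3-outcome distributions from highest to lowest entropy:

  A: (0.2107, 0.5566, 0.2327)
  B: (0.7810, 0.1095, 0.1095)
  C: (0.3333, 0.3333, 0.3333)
C > A > B

Key insight: Entropy is maximized by uniform distributions and minimized by concentrated distributions.

- Uniform distributions have maximum entropy log₂(3) = 1.5850 bits
- The more "peaked" or concentrated a distribution, the lower its entropy

Entropies:
  H(A) = 1.4334 bits
  H(B) = 0.9773 bits
  H(C) = 1.5850 bits

Ranking: C > A > B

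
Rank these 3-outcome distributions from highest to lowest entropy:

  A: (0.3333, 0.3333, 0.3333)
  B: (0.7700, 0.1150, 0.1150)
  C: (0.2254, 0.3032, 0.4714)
A > C > B

Key insight: Entropy is maximized by uniform distributions and minimized by concentrated distributions.

- Uniform distributions have maximum entropy log₂(3) = 1.5850 bits
- The more "peaked" or concentrated a distribution, the lower its entropy

Entropies:
  H(A) = 1.5850 bits
  H(B) = 1.0080 bits
  H(C) = 1.5179 bits

Ranking: A > C > B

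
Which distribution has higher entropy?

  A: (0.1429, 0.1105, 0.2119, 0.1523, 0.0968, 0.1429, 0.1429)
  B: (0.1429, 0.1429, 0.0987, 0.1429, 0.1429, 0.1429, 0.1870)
B

Both distributions are close to uniform, making this a harder comparison.

H(A) = 2.7682 bits
H(B) = 2.7873 bits

The distribution closer to uniform has higher entropy.
Answer: B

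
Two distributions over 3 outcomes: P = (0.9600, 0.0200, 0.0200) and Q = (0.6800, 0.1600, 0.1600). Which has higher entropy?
Q

P is highly concentrated on one outcome (96%), making it nearly deterministic. Q spreads its mass more evenly (max 68%). The more spread-out distribution has higher entropy: H(P) ≈ 0.282 bits, H(Q) ≈ 1.224 bits.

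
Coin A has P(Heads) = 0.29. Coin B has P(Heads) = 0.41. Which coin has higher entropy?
B

For binary distributions, entropy is maximized at p=0.5 and decreases as p moves toward 0 or 1.

H(A) = H(0.29) = 0.8687 bits
H(B) = H(0.41) = 0.9765 bits

Distribution B (p=0.41) is closer to uniform (p=0.5), so it has higher entropy.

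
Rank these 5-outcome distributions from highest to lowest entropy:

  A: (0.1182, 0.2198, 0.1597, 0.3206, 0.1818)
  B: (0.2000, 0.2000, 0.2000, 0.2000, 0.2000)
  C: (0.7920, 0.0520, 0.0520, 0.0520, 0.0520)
B > A > C

Key insight: Entropy is maximized by uniform distributions and minimized by concentrated distributions.

- Uniform distributions have maximum entropy log₂(5) = 2.3219 bits
- The more "peaked" or concentrated a distribution, the lower its entropy

Entropies:
  H(A) = 2.2404 bits
  H(B) = 2.3219 bits
  H(C) = 1.1536 bits

Ranking: B > A > C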